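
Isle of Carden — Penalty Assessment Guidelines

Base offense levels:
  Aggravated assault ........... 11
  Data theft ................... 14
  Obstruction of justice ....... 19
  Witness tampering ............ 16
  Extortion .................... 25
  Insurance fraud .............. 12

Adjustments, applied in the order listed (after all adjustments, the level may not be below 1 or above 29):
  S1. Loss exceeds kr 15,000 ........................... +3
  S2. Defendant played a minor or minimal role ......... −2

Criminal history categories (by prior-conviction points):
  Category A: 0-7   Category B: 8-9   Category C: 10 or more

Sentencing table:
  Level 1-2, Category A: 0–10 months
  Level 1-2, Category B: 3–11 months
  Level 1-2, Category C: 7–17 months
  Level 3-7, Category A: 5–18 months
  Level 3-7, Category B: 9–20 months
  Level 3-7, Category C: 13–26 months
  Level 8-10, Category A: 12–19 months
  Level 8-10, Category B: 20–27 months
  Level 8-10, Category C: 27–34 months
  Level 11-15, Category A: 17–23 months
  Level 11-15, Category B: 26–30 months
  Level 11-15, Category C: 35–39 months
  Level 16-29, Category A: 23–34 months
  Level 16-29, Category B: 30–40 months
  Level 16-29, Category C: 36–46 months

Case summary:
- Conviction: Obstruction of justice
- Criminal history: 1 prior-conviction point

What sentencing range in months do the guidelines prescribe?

Base offense level for obstruction of justice: 19.
Final offense level: 19.
Criminal history: 1 prior point → Category A (0-7).
Level 19 falls in the 16-29 band.
Grid: Level 16-29 × Category A = 23-34 months.

23-34 months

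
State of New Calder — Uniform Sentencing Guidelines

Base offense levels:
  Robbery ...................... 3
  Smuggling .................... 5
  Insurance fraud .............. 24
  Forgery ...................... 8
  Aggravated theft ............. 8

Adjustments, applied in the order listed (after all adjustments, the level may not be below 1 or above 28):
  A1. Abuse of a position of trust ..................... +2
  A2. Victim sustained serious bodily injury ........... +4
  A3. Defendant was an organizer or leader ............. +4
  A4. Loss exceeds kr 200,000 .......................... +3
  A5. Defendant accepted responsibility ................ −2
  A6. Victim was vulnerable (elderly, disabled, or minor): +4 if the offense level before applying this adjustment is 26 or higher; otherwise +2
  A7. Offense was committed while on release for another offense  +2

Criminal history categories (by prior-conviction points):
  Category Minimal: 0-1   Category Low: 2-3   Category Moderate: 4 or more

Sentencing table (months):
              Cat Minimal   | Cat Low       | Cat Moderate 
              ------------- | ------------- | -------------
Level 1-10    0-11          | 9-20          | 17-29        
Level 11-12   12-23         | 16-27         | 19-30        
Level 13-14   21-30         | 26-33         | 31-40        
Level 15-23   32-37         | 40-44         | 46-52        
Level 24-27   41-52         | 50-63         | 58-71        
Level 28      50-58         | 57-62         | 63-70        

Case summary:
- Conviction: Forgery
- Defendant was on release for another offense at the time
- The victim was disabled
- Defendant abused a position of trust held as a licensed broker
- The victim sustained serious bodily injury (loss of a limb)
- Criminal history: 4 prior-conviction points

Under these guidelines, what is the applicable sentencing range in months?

46-52 months

Base offense level for forgery: 8.
A1 applies: 8 + 2 = 10.
A2 applies: 10 + 4 = 14.
A3 does not apply.
A4 does not apply.
A6 applies (level before this adjustment is 14 < 26, so +2): 14 + 2 = 16.
A7 applies: 16 + 2 = 18.
Final offense level: 18.
Criminal history: 4 prior points → Category Moderate (4+).
Level 18 falls in the 15-23 band.
Grid: Level 15-23 × Category Moderate = 46-52 months.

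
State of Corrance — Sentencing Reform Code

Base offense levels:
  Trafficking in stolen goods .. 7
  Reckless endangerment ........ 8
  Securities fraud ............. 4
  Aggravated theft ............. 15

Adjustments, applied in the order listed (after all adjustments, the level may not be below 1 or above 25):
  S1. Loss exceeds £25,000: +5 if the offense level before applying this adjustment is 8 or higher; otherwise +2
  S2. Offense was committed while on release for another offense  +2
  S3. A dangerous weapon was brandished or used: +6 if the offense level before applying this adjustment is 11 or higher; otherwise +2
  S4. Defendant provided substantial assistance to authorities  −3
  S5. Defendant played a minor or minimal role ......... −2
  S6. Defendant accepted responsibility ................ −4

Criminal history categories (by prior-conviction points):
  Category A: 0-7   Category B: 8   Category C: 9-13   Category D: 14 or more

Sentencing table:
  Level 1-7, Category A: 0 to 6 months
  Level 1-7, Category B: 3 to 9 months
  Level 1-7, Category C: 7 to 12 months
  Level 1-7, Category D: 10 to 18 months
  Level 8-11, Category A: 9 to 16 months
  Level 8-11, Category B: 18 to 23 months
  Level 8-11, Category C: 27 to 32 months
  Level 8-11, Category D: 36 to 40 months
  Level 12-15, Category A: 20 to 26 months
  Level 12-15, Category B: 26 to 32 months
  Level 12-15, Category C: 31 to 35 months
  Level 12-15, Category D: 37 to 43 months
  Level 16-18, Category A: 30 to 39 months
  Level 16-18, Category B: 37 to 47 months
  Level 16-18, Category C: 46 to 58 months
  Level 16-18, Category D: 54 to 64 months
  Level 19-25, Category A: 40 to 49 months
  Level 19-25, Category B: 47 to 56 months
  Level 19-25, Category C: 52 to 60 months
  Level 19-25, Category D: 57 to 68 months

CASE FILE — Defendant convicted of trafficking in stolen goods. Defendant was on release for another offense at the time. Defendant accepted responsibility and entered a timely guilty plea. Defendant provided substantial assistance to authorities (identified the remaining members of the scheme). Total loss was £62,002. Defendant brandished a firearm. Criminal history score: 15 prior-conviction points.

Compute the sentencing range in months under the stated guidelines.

Base offense level for trafficking in stolen goods: 7.
S1 applies (level before this adjustment is 7 < 8, so +2): 7 + 2 = 9.
S2 applies: 9 + 2 = 11.
S3 applies (level before this adjustment is 11 ≥ 11, so +6): 11 + 6 = 17.
S4 applies: 17 − 3 = 14.
S6 applies: 14 − 4 = 10.
Final offense level: 10.
Criminal history: 15 prior points → Category D (14+).
Level 10 falls in the 8-11 band.
Grid: Level 8-11 × Category D = 36-40 months.

36-40 months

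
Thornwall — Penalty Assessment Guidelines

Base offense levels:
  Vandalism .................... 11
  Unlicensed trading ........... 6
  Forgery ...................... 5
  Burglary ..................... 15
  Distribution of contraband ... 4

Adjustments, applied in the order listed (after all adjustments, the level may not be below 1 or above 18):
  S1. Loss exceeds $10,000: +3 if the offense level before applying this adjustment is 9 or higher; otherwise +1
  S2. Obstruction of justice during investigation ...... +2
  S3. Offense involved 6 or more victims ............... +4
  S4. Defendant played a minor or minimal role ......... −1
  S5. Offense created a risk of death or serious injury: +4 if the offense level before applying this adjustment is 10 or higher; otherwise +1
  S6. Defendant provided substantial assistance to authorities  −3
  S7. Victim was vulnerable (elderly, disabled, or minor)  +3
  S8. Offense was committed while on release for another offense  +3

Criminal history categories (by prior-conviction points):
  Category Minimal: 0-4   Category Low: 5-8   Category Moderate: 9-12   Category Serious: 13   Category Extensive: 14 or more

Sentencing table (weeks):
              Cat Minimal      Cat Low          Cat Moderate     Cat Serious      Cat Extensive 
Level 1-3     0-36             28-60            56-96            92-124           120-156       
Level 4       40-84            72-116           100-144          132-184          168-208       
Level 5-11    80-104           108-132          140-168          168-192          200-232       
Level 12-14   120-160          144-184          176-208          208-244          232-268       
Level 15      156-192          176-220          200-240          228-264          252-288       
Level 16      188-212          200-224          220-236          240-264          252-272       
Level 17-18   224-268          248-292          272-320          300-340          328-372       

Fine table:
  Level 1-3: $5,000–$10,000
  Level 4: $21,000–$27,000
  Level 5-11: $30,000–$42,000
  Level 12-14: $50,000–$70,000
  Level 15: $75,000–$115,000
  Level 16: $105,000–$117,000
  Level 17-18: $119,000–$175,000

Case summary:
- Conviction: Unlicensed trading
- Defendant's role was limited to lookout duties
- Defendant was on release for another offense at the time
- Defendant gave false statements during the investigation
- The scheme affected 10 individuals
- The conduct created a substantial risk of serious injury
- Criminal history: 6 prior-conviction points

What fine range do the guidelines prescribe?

Base offense level for unlicensed trading: 6.
S2 applies: 6 + 2 = 8.
S3 applies: 8 + 4 = 12.
S4 applies: 12 − 1 = 11.
S5 applies (level before this adjustment is 11 ≥ 10, so +4): 11 + 4 = 15.
S8 applies: 15 + 3 = 18.
Final offense level: 18.
Level 18 falls in the 17-18 band.
Fine table: Level 17-18 → $119,000–$175,000.

$119,000–$175,000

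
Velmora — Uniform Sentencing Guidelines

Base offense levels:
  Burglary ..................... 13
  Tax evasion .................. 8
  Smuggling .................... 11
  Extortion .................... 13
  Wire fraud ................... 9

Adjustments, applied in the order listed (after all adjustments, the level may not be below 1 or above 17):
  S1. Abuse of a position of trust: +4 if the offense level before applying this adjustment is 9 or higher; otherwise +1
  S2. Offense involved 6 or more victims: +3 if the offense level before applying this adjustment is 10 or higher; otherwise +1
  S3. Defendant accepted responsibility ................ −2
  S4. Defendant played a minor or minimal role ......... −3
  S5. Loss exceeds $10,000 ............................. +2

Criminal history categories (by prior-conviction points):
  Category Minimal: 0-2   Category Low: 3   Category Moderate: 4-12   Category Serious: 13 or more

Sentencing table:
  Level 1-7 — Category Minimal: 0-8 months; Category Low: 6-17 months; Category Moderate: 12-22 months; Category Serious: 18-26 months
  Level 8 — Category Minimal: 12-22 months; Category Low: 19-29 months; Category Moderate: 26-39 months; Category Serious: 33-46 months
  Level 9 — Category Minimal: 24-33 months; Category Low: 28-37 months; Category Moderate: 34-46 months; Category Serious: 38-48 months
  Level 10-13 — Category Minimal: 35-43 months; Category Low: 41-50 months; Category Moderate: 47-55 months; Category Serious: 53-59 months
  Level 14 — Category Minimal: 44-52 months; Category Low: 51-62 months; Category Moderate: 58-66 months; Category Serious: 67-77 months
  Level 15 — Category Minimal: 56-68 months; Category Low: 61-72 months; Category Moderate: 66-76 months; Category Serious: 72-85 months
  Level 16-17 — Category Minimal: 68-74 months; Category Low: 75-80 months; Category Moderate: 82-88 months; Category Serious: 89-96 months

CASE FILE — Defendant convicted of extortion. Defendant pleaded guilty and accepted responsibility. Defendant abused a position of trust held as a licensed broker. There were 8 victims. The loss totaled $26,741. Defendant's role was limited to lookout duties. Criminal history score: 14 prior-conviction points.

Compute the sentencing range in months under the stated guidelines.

Base offense level for extortion: 13.
S1 applies (level before this adjustment is 13 ≥ 9, so +4): 13 + 4 = 17.
S2 applies (level before this adjustment is 17 ≥ 10, so +3): 17 + 3 = 20.
S3 applies: 20 − 2 = 18.
S4 applies: 18 − 3 = 15.
S5 applies: 15 + 2 = 17.
Final offense level: 17.
Criminal history: 14 prior points → Category Serious (13+).
Level 17 falls in the 16-17 band.
Grid: Level 16-17 × Category Serious = 89-96 months.

89-96 months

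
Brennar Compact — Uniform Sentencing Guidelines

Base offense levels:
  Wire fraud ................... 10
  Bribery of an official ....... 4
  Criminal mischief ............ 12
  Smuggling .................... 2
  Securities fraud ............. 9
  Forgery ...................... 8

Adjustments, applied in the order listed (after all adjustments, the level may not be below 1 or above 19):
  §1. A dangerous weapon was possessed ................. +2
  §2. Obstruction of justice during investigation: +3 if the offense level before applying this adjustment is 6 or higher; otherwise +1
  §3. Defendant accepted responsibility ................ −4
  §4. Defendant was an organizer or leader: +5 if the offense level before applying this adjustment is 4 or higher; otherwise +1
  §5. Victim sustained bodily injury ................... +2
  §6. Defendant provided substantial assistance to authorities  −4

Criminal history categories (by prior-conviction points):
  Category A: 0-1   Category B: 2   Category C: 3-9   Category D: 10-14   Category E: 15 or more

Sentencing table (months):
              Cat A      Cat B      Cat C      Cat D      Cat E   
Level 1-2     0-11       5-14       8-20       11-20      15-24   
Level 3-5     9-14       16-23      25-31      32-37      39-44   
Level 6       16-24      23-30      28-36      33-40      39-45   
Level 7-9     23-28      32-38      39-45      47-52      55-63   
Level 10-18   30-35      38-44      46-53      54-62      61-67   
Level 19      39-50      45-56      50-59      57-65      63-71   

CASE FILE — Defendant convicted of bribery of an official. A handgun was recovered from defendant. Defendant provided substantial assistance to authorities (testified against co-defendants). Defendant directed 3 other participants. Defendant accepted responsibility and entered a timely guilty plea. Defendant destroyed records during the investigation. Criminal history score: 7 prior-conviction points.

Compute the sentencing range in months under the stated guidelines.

Base offense level for bribery of an official: 4.
§1 applies: 4 + 2 = 6.
§2 applies (level before this adjustment is 6 ≥ 6, so +3): 6 + 3 = 9.
§3 applies: 9 − 4 = 5.
§4 applies (level before this adjustment is 5 ≥ 4, so +5): 5 + 5 = 10.
§5 does not apply.
§6 applies: 10 − 4 = 6.
Final offense level: 6.
Criminal history: 7 prior points → Category C (3-9).
Level 6 falls in the 6 band.
Grid: Level 6 × Category C = 28-36 months.

28-36 months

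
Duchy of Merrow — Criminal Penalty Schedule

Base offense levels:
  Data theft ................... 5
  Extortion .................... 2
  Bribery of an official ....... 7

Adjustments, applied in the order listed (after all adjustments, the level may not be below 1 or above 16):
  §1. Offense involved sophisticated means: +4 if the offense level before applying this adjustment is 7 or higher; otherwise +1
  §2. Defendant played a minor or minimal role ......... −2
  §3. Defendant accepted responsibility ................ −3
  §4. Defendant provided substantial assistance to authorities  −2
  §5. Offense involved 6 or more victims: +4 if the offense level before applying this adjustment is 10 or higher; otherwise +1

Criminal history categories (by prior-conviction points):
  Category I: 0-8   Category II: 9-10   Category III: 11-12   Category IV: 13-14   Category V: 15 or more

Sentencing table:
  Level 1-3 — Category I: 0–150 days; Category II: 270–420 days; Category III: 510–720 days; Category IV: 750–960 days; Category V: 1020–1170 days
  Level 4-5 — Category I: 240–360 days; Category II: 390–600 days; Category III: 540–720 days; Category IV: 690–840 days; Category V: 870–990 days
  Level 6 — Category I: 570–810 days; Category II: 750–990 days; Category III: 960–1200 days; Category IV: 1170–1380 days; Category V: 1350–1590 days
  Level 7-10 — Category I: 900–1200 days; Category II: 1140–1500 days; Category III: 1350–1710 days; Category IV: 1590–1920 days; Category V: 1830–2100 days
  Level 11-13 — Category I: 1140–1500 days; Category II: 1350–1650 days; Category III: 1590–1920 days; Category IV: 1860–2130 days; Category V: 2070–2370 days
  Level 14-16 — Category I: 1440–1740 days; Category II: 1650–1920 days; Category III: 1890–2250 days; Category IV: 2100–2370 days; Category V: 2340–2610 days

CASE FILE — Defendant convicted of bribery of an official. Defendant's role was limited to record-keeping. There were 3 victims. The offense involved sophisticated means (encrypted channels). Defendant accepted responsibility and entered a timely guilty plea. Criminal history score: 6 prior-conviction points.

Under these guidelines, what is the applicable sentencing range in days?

570-810 days

Base offense level for bribery of an official: 7.
§1 applies (level before this adjustment is 7 ≥ 7, so +4): 7 + 4 = 11.
§2 applies: 11 − 2 = 9.
§3 applies: 9 − 3 = 6.
Final offense level: 6.
Criminal history: 6 prior points → Category I (0-8).
Level 6 falls in the 6 band.
Grid: Level 6 × Category I = 570-810 days.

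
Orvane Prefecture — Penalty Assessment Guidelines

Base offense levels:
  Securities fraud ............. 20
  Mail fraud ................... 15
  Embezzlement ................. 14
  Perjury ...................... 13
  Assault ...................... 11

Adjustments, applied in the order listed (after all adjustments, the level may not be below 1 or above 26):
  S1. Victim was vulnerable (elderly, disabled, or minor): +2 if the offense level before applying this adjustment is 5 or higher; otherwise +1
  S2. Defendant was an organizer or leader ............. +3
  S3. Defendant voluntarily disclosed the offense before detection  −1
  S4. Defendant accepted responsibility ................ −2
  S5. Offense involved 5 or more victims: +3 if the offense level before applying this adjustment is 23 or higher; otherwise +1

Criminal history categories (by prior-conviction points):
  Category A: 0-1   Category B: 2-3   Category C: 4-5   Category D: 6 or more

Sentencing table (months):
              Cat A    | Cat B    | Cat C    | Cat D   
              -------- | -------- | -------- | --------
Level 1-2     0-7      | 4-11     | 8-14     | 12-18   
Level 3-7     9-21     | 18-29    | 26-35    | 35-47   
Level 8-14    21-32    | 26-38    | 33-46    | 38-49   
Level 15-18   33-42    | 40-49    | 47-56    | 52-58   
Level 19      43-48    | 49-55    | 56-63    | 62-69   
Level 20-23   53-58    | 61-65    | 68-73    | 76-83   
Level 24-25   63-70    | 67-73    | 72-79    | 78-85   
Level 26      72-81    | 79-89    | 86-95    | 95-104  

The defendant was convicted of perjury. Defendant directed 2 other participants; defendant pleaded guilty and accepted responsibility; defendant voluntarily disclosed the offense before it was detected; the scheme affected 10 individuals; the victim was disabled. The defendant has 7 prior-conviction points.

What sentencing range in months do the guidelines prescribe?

Base offense level for perjury: 13.
S1 applies (level before this adjustment is 13 ≥ 5, so +2): 13 + 2 = 15.
S2 applies: 15 + 3 = 18.
S3 applies: 18 − 1 = 17.
S4 applies: 17 − 2 = 15.
S5 applies (level before this adjustment is 15 < 23, so +1): 15 + 1 = 16.
Final offense level: 16.
Criminal history: 7 prior points → Category D (6+).
Level 16 falls in the 15-18 band.
Grid: Level 15-18 × Category D = 52-58 months.

52-58 months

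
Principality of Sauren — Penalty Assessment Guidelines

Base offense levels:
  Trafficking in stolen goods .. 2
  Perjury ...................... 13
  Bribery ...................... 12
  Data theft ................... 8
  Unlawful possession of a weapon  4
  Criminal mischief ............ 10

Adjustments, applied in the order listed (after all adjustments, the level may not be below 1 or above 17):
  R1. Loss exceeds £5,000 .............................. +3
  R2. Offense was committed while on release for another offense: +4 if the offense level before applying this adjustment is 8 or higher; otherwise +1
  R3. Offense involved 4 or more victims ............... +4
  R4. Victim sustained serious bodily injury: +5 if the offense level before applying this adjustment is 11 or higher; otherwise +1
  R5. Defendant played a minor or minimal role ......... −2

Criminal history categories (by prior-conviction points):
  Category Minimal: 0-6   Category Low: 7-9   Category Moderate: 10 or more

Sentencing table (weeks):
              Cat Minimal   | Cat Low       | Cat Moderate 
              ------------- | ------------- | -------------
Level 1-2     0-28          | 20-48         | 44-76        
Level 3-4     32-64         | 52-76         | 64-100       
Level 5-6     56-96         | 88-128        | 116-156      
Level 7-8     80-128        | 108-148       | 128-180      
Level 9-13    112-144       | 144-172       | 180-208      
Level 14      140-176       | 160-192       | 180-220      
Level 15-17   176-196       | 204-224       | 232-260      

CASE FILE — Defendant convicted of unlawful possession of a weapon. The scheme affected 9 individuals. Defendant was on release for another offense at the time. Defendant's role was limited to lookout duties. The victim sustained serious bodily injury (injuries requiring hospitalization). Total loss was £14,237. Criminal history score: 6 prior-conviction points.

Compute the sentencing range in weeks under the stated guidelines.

Base offense level for unlawful possession of a weapon: 4.
R1 applies: 4 + 3 = 7.
R2 applies (level before this adjustment is 7 < 8, so +1): 7 + 1 = 8.
R3 applies: 8 + 4 = 12.
R4 applies (level before this adjustment is 12 ≥ 11, so +5): 12 + 5 = 17.
R5 applies: 17 − 2 = 15.
Final offense level: 15.
Criminal history: 6 prior points → Category Minimal (0-6).
Level 15 falls in the 15-17 band.
Grid: Level 15-17 × Category Minimal = 176-196 weeks.

176-196 weeks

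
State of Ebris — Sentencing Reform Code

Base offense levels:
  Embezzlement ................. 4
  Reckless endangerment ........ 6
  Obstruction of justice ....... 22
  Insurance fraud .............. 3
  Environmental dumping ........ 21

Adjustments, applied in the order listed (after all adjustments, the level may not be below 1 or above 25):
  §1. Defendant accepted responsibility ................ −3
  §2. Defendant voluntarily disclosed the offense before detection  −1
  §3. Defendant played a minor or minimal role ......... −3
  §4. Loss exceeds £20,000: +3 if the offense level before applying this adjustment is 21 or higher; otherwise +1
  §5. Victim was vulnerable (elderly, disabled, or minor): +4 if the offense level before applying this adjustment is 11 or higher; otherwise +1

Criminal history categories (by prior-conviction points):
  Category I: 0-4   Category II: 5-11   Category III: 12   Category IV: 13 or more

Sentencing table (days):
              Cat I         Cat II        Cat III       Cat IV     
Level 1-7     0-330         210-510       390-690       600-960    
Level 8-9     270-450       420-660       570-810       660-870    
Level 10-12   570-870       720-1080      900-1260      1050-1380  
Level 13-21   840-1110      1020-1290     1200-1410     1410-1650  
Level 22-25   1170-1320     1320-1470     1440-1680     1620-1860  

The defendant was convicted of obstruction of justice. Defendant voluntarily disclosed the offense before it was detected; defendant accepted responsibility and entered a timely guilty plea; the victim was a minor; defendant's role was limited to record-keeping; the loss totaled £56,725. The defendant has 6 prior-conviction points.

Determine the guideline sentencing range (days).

1020-1290 days

Base offense level for obstruction of justice: 22.
§1 applies: 22 − 3 = 19.
§2 applies: 19 − 1 = 18.
§3 applies: 18 − 3 = 15.
§4 applies (level before this adjustment is 15 < 21, so +1): 15 + 1 = 16.
§5 applies (level before this adjustment is 16 ≥ 11, so +4): 16 + 4 = 20.
Final offense level: 20.
Criminal history: 6 prior points → Category II (5-11).
Level 20 falls in the 13-21 band.
Grid: Level 13-21 × Category II = 1020-1290 days.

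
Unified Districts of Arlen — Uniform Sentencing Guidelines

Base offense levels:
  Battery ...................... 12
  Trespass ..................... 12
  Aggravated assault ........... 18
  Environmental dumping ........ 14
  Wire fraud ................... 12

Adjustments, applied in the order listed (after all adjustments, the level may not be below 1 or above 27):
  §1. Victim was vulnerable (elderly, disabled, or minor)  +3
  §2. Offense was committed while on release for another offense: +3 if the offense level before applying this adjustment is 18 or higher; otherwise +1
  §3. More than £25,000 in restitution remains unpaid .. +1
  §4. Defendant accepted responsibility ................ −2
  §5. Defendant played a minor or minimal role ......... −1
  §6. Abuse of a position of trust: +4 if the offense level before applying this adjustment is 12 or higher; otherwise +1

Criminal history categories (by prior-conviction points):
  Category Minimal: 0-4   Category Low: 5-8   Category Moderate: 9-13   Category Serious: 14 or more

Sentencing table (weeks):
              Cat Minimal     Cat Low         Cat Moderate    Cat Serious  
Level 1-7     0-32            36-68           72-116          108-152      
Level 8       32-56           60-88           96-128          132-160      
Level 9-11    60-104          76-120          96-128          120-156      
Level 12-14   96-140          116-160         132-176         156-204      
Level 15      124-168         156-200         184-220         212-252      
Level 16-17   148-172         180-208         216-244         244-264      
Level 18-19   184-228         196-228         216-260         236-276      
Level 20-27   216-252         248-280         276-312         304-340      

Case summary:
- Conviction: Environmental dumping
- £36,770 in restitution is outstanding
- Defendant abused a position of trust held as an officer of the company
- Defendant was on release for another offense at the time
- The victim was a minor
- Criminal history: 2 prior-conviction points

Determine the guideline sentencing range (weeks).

Base offense level for environmental dumping: 14.
§1 applies: 14 + 3 = 17.
§2 applies (level before this adjustment is 17 < 18, so +1): 17 + 1 = 18.
§3 applies: 18 + 1 = 19.
§6 applies (level before this adjustment is 19 ≥ 12, so +4): 19 + 4 = 23.
Final offense level: 23.
Criminal history: 2 prior points → Category Minimal (0-4).
Level 23 falls in the 20-27 band.
Grid: Level 20-27 × Category Minimal = 216-252 weeks.

216-252 weeks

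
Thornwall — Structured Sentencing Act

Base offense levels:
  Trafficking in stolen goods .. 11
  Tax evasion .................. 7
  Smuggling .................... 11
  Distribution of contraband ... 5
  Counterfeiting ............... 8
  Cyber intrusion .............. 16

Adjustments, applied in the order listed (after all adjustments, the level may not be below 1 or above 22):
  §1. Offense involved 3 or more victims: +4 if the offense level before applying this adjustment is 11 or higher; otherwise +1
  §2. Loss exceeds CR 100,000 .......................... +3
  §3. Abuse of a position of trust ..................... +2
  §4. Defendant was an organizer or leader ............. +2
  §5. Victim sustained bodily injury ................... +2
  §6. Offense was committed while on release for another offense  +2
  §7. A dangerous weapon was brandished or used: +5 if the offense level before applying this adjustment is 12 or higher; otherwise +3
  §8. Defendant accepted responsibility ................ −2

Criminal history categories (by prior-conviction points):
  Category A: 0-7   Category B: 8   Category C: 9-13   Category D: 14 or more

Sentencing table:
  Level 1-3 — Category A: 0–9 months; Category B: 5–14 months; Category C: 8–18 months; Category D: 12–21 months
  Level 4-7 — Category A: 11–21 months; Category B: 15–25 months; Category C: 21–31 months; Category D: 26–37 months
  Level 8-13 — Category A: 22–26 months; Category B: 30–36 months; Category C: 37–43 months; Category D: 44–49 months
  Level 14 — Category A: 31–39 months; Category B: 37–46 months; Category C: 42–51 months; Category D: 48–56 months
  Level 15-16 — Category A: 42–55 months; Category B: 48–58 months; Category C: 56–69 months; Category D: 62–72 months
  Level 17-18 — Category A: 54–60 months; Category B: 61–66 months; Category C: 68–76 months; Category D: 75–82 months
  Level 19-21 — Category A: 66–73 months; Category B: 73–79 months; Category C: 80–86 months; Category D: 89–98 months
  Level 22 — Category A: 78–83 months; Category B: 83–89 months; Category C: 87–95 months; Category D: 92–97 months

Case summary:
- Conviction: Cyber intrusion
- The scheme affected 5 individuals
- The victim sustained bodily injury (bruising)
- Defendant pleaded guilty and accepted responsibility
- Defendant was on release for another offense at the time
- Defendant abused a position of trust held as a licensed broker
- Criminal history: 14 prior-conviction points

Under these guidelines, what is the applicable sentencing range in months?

92-97 months

Base offense level for cyber intrusion: 16.
§1 applies (level before this adjustment is 16 ≥ 11, so +4): 16 + 4 = 20.
§3 applies: 20 + 2 = 22.
§4 does not apply.
§5 applies: 22 + 2 = 24.
§6 applies: 24 + 2 = 26.
§8 applies: 26 − 2 = 24.
Level 24 exceeds the maximum of 22; capped at 22.
Final offense level: 22.
Criminal history: 14 prior points → Category D (14+).
Level 22 falls in the 22 band.
Grid: Level 22 × Category D = 92-97 months.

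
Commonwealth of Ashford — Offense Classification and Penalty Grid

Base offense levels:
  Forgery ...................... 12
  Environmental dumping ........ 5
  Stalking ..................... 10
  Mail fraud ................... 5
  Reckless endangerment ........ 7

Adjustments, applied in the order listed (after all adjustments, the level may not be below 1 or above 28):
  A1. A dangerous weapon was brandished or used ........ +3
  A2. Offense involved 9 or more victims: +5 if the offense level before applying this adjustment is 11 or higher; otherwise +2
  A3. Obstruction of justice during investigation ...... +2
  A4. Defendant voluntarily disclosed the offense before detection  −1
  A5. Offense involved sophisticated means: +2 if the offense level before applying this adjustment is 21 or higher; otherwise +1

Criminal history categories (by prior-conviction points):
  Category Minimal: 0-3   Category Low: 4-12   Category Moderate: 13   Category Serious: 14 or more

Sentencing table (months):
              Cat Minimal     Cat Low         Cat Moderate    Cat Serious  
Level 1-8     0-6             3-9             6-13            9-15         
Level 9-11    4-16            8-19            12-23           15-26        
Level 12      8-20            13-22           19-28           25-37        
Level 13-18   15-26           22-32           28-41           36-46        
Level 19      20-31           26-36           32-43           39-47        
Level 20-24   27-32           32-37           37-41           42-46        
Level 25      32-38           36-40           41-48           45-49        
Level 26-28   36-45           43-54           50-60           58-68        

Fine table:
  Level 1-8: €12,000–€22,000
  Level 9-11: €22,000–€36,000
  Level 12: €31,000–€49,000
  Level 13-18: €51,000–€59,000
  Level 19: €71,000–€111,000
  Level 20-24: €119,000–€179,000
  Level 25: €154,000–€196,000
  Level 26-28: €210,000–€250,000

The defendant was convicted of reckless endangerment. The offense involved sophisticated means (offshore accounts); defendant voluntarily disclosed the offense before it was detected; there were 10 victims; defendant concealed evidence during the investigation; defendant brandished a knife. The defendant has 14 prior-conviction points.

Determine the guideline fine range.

€51,000–€59,000

Base offense level for reckless endangerment: 7.
A1 applies: 7 + 3 = 10.
A2 applies (level before this adjustment is 10 < 11, so +2): 10 + 2 = 12.
A3 applies: 12 + 2 = 14.
A4 applies: 14 − 1 = 13.
A5 applies (level before this adjustment is 13 < 21, so +1): 13 + 1 = 14.
Final offense level: 14.
Level 14 falls in the 13-18 band.
Fine table: Level 13-18 → €51,000–€59,000.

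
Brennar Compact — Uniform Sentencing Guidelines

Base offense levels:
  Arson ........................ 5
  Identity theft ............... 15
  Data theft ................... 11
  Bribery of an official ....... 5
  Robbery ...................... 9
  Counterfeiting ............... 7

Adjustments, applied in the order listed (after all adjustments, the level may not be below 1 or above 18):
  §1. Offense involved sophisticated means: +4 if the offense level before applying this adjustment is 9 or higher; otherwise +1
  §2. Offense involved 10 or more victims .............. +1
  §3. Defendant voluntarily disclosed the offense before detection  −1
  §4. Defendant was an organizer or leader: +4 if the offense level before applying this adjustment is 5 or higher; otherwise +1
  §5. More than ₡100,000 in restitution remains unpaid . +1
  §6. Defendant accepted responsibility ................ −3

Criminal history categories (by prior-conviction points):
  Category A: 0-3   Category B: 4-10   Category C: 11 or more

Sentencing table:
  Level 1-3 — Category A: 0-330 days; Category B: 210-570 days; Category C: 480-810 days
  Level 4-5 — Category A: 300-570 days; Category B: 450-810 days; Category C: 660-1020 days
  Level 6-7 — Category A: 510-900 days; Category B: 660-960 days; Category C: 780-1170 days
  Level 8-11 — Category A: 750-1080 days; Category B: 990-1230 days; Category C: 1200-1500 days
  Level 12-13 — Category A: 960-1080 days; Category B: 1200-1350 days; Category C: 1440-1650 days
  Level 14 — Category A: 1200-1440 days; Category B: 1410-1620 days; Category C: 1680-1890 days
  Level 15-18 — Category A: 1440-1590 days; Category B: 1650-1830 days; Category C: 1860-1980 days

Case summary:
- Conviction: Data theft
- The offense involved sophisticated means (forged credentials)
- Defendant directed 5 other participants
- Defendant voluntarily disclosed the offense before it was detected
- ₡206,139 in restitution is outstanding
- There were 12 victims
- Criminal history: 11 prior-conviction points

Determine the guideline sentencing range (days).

Base offense level for data theft: 11.
§1 applies (level before this adjustment is 11 ≥ 9, so +4): 11 + 4 = 15.
§2 applies: 15 + 1 = 16.
§3 applies: 16 − 1 = 15.
§4 applies (level before this adjustment is 15 ≥ 5, so +4): 15 + 4 = 19.
§5 applies: 19 + 1 = 20.
§6 does not apply.
Level 20 exceeds the maximum of 18; capped at 18.
Final offense level: 18.
Criminal history: 11 prior points → Category C (11+).
Level 18 falls in the 15-18 band.
Grid: Level 15-18 × Category C = 1860-1980 days.

1860-1980 days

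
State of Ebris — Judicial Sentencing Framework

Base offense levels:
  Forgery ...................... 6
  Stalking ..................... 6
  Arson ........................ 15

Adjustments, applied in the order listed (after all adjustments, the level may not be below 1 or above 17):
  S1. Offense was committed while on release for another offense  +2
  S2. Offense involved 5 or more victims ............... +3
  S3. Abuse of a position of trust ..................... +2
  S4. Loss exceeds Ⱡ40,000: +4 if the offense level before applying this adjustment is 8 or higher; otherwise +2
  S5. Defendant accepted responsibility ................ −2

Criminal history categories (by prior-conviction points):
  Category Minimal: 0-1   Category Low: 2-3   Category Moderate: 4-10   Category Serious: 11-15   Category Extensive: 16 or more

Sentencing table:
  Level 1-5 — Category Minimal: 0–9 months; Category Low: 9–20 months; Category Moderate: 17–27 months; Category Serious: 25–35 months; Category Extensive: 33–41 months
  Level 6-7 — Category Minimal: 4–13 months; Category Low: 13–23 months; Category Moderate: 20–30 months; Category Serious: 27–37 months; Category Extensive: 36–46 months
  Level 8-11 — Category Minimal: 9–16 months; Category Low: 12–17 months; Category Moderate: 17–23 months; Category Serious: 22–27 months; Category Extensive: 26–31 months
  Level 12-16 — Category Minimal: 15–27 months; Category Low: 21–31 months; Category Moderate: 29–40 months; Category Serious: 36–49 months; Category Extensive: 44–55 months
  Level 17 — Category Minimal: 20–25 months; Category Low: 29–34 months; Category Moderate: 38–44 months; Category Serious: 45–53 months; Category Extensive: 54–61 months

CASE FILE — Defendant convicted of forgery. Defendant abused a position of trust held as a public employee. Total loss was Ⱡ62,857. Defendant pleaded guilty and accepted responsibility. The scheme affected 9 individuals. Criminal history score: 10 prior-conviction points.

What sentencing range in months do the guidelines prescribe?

29-40 months

Base offense level for forgery: 6.
S1 does not apply.
S2 applies: 6 + 3 = 9.
S3 applies: 9 + 2 = 11.
S4 applies (level before this adjustment is 11 ≥ 8, so +4): 11 + 4 = 15.
S5 applies: 15 − 2 = 13.
Final offense level: 13.
Criminal history: 10 prior points → Category Moderate (4-10).
Level 13 falls in the 12-16 band.
Grid: Level 12-16 × Category Moderate = 29-40 months.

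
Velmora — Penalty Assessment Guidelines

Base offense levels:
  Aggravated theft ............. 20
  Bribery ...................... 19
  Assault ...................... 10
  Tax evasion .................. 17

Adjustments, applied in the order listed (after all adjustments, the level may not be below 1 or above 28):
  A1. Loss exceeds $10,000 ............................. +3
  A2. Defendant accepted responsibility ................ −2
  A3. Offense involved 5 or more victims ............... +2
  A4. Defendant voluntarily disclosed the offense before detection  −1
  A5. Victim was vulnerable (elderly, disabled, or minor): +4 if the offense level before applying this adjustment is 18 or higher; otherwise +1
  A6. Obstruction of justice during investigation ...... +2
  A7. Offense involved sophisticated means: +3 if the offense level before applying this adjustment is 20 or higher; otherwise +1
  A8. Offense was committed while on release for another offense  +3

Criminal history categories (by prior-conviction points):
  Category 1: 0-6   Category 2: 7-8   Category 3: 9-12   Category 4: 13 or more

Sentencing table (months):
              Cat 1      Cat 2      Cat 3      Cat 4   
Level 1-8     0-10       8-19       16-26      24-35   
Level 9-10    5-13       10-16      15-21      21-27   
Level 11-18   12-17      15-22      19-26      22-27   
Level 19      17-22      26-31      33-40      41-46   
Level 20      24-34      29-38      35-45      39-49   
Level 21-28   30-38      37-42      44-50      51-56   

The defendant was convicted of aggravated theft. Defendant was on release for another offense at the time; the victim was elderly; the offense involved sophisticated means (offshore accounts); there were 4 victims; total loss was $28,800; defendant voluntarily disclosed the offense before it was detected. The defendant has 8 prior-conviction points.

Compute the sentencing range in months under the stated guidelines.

Base offense level for aggravated theft: 20.
A1 applies: 20 + 3 = 23.
A3 does not apply.
A4 applies: 23 − 1 = 22.
A5 applies (level before this adjustment is 22 ≥ 18, so +4): 22 + 4 = 26.
A7 applies (level before this adjustment is 26 ≥ 20, so +3): 26 + 3 = 29.
A8 applies: 29 + 3 = 32.
Level 32 exceeds the maximum of 28; capped at 28.
Final offense level: 28.
Criminal history: 8 prior points → Category 2 (7-8).
Level 28 falls in the 21-28 band.
Grid: Level 21-28 × Category 2 = 37-42 months.

37-42 months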